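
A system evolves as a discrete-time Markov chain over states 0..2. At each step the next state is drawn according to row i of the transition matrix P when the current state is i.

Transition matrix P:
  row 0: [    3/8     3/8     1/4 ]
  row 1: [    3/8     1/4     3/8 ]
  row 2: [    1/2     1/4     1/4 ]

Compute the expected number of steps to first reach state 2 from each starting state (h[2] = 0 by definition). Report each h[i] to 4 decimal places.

h = [3.4286, 3.0476, 0.0000]

First-step conditioning: h[2] = 0; for i ≠ 2, h[i] = 1 + Σ_k P[i][k]·h[k].
  h[0] = 1 + 3/8·h[0] + 3/8·h[1]
  h[1] = 1 + 3/8·h[0] + 1/4·h[1]
Solving the 2×2 linear system over states ≠ 2 gives exactly h = [24/7, 64/21, 0] (h[2] = 0 is the target).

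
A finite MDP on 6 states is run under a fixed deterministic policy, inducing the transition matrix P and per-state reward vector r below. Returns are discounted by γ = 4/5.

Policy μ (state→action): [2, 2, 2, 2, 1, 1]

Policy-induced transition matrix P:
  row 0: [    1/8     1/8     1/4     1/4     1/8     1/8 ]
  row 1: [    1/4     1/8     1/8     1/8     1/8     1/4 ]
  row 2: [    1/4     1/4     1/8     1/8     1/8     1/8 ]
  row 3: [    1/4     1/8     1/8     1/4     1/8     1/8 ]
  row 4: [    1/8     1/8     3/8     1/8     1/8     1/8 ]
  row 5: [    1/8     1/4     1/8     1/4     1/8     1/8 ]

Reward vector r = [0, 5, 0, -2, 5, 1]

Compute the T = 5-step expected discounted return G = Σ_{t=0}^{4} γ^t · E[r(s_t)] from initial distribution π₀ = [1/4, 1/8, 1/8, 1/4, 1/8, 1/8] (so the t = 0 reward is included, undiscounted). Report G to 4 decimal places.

t=0: π = [0.2500, 0.1250, 0.1250, 0.2500, 0.1250, 0.1250], E[r] = 0.8750, γ^t·E[r] = 0.875000, running G = 0.875000
t=1: π = [0.1875, 0.1563, 0.1875, 0.2031, 0.1250, 0.1406], E[r] = 1.1406, γ^t·E[r] = 0.912500, running G = 1.787500
t=2: π = [0.1934, 0.1660, 0.1797, 0.1914, 0.1250, 0.1445], E[r] = 1.2168, γ^t·E[r] = 0.778750, running G = 2.566250
t=3: π = [0.1921, 0.1655, 0.1804, 0.1912, 0.1250, 0.1458], E[r] = 1.2161, γ^t·E[r] = 0.622625, running G = 3.188875
t=4: π = [0.1921, 0.1658, 0.1803, 0.1911, 0.1250, 0.1457], E[r] = 1.2173, γ^t·E[r] = 0.498600, running G = 3.687475

G = 3.6875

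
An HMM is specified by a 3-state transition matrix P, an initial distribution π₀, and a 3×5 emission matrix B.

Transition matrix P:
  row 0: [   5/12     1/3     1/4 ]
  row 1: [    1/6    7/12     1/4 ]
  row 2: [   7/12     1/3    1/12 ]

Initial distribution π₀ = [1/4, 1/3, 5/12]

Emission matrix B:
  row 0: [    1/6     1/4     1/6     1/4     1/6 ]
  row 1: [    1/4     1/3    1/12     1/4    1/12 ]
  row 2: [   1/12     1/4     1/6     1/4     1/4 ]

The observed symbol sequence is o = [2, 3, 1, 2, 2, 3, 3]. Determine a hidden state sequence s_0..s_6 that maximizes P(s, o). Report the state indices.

t=0: δ = [4.167e-02, 2.778e-02, 6.944e-02]  (obs o_0=2)
t=1: δ = [1.013e-02, 5.787e-03, 2.604e-03]  ψ = [2, 2, 0]  (obs o_1=3)
t=2: δ = [1.055e-03, 1.125e-03, 6.330e-04]  ψ = [0, 0, 0]  (obs o_2=1)
t=3: δ = [7.326e-05, 5.470e-05, 4.689e-05]  ψ = [0, 1, 1]  (obs o_3=2)
t=4: δ = [5.087e-06, 2.659e-06, 3.052e-06]  ψ = [0, 1, 0]  (obs o_4=2)
t=5: δ = [5.299e-07, 4.240e-07, 3.180e-07]  ψ = [0, 0, 0]  (obs o_5=3)
t=6: δ = [5.520e-08, 6.183e-08, 3.312e-08]  ψ = [0, 1, 0]  (obs o_6=3)
backtrack: best end state = 1; path = [2, 0, 0, 0, 0, 1, 1]

path = [2, 0, 0, 0, 0, 1, 1]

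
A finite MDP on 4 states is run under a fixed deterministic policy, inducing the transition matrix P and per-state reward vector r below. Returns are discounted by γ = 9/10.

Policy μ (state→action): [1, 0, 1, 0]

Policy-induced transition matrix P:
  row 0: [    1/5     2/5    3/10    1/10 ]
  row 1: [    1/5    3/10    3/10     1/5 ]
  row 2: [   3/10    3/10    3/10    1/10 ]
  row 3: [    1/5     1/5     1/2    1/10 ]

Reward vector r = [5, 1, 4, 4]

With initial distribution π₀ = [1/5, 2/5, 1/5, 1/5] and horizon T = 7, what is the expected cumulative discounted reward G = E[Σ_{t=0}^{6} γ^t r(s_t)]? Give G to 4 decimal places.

G = 16.9472

t=0: π = [0.2000, 0.4000, 0.2000, 0.2000], E[r] = 3.0000, γ^t·E[r] = 3.000000, running G = 3.000000
t=1: π = [0.2200, 0.3000, 0.3400, 0.1400], E[r] = 3.3200, γ^t·E[r] = 2.988000, running G = 5.988000
t=2: π = [0.2340, 0.3080, 0.3280, 0.1300], E[r] = 3.3100, γ^t·E[r] = 2.681100, running G = 8.669100
t=3: π = [0.2328, 0.3104, 0.3260, 0.1308], E[r] = 3.3016, γ^t·E[r] = 2.406866, running G = 11.075966
t=4: π = [0.2326, 0.3102, 0.3262, 0.1310], E[r] = 3.3020, γ^t·E[r] = 2.166442, running G = 13.242409
t=5: π = [0.2326, 0.3102, 0.3262, 0.1310], E[r] = 3.3021, γ^t·E[r] = 1.949885, running G = 15.192294
t=6: π = [0.2326, 0.3102, 0.3262, 0.1310], E[r] = 3.3021, γ^t·E[r] = 1.754894, running G = 16.947188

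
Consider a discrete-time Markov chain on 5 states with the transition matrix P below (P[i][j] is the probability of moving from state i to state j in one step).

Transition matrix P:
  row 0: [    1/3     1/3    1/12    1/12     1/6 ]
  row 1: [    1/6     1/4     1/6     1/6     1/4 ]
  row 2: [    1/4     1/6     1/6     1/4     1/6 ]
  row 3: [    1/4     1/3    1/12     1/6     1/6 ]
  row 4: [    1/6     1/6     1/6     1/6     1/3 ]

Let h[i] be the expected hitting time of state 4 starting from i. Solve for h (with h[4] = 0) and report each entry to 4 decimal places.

h = [5.2410, 4.8434, 5.3133, 5.2410, 0.0000]

First-step conditioning: h[4] = 0; for i ≠ 4, h[i] = 1 + Σ_k P[i][k]·h[k].
  h[0] = 1 + 1/3·h[0] + 1/3·h[1] + 1/12·h[2] + 1/12·h[3]
  h[1] = 1 + 1/6·h[0] + 1/4·h[1] + 1/6·h[2] + 1/6·h[3]
  h[2] = 1 + 1/4·h[0] + 1/6·h[1] + 1/6·h[2] + 1/4·h[3]
  h[3] = 1 + 1/4·h[0] + 1/3·h[1] + 1/12·h[2] + 1/6·h[3]
Solving the 4×4 linear system over states ≠ 4 gives exactly h = [435/83, 402/83, 441/83, 435/83, 0] (h[4] = 0 is the target).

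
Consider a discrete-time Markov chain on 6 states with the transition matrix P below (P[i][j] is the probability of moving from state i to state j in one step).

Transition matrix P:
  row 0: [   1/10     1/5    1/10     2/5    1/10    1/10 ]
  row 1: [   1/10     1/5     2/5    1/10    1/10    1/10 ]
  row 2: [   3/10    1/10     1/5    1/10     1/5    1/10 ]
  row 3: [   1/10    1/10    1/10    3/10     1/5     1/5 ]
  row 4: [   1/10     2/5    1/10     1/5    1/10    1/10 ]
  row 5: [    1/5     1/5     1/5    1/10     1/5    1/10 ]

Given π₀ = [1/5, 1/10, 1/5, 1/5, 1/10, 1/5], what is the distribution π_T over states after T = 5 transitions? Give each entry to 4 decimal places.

t=0: π = [0.2000, 0.1000, 0.2000, 0.2000, 0.1000, 0.2000]
t=1: π = [0.1600, 0.1800, 0.1700, 0.2100, 0.1600, 0.1200]
t=2: π = [0.1460, 0.1940, 0.1830, 0.2060, 0.1500, 0.1210]
t=3: π = [0.1487, 0.1911, 0.1886, 0.2000, 0.1510, 0.1206]
t=4: π = [0.1498, 0.1913, 0.1883, 0.1997, 0.1509, 0.1200]
t=5: π = [0.1497, 0.1914, 0.1882, 0.2000, 0.1508, 0.1200]

π = [0.1497, 0.1914, 0.1882, 0.2000, 0.1508, 0.1200]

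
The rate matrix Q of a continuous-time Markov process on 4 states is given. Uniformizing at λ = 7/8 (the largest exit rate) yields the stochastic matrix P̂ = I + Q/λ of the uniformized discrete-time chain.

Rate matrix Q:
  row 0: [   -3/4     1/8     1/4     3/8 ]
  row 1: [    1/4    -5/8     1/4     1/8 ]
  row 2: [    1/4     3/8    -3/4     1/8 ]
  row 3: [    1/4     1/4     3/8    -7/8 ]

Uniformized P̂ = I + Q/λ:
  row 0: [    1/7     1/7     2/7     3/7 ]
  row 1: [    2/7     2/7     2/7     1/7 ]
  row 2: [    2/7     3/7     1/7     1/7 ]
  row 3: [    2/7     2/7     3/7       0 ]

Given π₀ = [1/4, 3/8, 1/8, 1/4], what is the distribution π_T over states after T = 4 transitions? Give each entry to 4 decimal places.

t=0: π = [0.2500, 0.3750, 0.1250, 0.2500]
t=1: π = [0.2500, 0.2679, 0.3036, 0.1786]
t=2: π = [0.2500, 0.2934, 0.2679, 0.1888]
t=3: π = [0.2500, 0.2883, 0.2744, 0.1873]
t=4: π = [0.2500, 0.2892, 0.2733, 0.1875]

π = [0.2500, 0.2892, 0.2733, 0.1875]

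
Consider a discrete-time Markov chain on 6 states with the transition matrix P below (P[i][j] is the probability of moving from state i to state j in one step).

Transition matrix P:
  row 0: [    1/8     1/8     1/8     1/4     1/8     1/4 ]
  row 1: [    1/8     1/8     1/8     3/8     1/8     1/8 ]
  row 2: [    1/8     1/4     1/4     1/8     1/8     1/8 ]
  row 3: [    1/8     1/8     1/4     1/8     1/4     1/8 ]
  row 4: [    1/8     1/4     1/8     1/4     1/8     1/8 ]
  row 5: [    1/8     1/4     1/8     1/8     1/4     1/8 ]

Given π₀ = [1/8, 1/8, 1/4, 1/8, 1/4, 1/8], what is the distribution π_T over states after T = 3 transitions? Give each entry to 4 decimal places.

t=0: π = [0.1250, 0.1250, 0.2500, 0.1250, 0.2500, 0.1250]
t=1: π = [0.1250, 0.2031, 0.1719, 0.2031, 0.1563, 0.1406]
t=2: π = [0.1250, 0.1836, 0.1719, 0.2109, 0.1680, 0.1406]
t=3: π = [0.1250, 0.1851, 0.1729, 0.2075, 0.1689, 0.1406]

π = [0.1250, 0.1851, 0.1729, 0.2075, 0.1689, 0.1406]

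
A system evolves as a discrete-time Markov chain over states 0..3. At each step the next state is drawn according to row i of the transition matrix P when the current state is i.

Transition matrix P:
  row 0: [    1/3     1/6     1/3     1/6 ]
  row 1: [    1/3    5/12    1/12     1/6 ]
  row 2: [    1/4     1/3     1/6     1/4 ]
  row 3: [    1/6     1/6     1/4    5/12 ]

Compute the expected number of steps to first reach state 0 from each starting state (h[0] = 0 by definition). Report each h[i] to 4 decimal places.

First-step conditioning: h[0] = 0; for i ≠ 0, h[i] = 1 + Σ_k P[i][k]·h[k].
  h[1] = 1 + 5/12·h[1] + 1/12·h[2] + 1/6·h[3]
  h[2] = 1 + 1/3·h[1] + 1/6·h[2] + 1/4·h[3]
  h[3] = 1 + 1/6·h[1] + 1/4·h[2] + 5/12·h[3]
Solving the 3×3 linear system over states ≠ 0 gives exactly h = [0, 1164/329, 1296/329, 1452/329] (h[0] = 0 is the target).

h = [0.0000, 3.5380, 3.9392, 4.4134]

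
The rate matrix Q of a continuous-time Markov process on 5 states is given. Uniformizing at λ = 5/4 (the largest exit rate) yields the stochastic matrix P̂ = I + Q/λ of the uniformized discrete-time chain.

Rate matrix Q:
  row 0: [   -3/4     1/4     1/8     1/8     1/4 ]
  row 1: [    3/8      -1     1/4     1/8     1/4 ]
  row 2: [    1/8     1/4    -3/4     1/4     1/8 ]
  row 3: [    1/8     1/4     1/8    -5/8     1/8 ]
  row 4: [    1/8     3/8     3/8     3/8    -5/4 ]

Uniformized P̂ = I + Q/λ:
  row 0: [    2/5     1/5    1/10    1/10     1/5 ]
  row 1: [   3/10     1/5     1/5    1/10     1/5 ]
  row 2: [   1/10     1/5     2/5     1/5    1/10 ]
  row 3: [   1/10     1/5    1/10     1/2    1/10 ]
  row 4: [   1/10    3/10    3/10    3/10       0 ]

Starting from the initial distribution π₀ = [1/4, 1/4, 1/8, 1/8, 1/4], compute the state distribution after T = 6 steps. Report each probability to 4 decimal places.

π = [0.2038, 0.2129, 0.2101, 0.2444, 0.1288]

t=0: π = [0.2500, 0.2500, 0.1250, 0.1250, 0.2500]
t=1: π = [0.2250, 0.2250, 0.2125, 0.2125, 0.1250]
t=2: π = [0.2125, 0.2125, 0.2113, 0.2313, 0.1325]
t=3: π = [0.2063, 0.2133, 0.2111, 0.2401, 0.1293]
t=4: π = [0.2045, 0.2129, 0.2105, 0.2430, 0.1290]
t=5: π = [0.2039, 0.2129, 0.2103, 0.2441, 0.1288]
t=6: π = [0.2038, 0.2129, 0.2101, 0.2444, 0.1288]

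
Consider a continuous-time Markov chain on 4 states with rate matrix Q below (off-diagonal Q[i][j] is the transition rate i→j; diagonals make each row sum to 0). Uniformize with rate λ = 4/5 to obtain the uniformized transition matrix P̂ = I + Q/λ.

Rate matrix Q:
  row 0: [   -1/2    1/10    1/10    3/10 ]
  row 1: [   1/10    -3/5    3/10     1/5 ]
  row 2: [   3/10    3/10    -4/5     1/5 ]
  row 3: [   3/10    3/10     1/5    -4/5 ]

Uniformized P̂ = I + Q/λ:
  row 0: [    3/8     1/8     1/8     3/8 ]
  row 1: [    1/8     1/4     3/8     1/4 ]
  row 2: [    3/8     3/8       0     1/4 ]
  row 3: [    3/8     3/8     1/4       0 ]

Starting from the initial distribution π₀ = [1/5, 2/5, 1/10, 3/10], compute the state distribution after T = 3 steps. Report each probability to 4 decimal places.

π = [0.3070, 0.2645, 0.1988, 0.2297]

t=0: π = [0.2000, 0.4000, 0.1000, 0.3000]
t=1: π = [0.2750, 0.2750, 0.2500, 0.2000]
t=2: π = [0.3063, 0.2719, 0.1875, 0.2344]
t=3: π = [0.3070, 0.2645, 0.1988, 0.2297]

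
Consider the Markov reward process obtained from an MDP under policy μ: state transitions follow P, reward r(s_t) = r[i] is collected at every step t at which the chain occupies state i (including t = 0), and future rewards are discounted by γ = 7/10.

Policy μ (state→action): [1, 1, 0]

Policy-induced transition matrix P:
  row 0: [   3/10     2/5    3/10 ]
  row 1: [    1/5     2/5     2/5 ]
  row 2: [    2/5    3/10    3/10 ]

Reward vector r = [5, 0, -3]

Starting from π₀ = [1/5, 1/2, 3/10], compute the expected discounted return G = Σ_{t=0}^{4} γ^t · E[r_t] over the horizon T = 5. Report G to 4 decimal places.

G = 0.8572

t=0: π = [0.2000, 0.5000, 0.3000], E[r] = 0.1000, γ^t·E[r] = 0.100000, running G = 0.100000
t=1: π = [0.2800, 0.3700, 0.3500], E[r] = 0.3500, γ^t·E[r] = 0.245000, running G = 0.345000
t=2: π = [0.2980, 0.3650, 0.3370], E[r] = 0.4790, γ^t·E[r] = 0.234710, running G = 0.579710
t=3: π = [0.2972, 0.3663, 0.3365], E[r] = 0.4765, γ^t·E[r] = 0.163440, running G = 0.743150
t=4: π = [0.2970, 0.3664, 0.3366], E[r] = 0.4752, γ^t·E[r] = 0.114098, running G = 0.857247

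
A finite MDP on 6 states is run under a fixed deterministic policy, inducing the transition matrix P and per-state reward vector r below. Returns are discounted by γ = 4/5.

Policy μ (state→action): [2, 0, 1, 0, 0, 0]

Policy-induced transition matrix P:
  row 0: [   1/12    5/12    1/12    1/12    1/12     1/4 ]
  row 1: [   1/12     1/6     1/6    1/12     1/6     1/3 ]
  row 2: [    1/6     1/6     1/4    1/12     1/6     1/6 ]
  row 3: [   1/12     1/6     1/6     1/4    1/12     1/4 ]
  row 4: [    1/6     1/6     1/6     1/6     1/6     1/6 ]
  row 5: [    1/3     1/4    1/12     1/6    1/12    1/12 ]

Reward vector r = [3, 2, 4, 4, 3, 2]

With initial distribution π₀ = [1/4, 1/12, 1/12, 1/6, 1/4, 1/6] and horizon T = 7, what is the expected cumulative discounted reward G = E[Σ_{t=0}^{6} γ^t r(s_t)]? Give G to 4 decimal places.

G = 11.3977

t=0: π = [0.2500, 0.0833, 0.0833, 0.1667, 0.2500, 0.1667], E[r] = 3.0000, γ^t·E[r] = 3.000000, running G = 3.000000
t=1: π = [0.1528, 0.2431, 0.1389, 0.1458, 0.1181, 0.2014], E[r] = 2.8403, γ^t·E[r] = 2.272222, running G = 5.272222
t=2: π = [0.1551, 0.2216, 0.1487, 0.1343, 0.1250, 0.2153], E[r] = 2.8461, γ^t·E[r] = 1.821481, running G = 7.093704
t=3: π = [0.1600, 0.2234, 0.1482, 0.1341, 0.1246, 0.2098], E[r] = 2.8491, γ^t·E[r] = 1.458741, running G = 8.552444
t=4: π = [0.1585, 0.2241, 0.1482, 0.1335, 0.1247, 0.2109], E[r] = 2.8467, γ^t·E[r] = 1.166005, running G = 9.718449
t=5: π = [0.1588, 0.2239, 0.1482, 0.1336, 0.1248, 0.2108], E[r] = 2.8471, γ^t·E[r] = 0.932948, running G = 10.651398
t=6: π = [0.1588, 0.2239, 0.1482, 0.1336, 0.1247, 0.2108], E[r] = 2.8471, γ^t·E[r] = 0.746341, running G = 11.397739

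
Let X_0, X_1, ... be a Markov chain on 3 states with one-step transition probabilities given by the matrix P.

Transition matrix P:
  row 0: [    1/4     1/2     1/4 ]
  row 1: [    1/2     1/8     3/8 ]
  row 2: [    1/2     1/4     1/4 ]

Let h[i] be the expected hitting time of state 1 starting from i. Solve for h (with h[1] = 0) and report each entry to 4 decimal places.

First-step conditioning: h[1] = 0; for i ≠ 1, h[i] = 1 + Σ_k P[i][k]·h[k].
  h[0] = 1 + 1/4·h[0] + 1/4·h[2]
  h[2] = 1 + 1/2·h[0] + 1/4·h[2]
Solving the 2×2 linear system over states ≠ 1 gives exactly h = [16/7, 0, 20/7] (h[1] = 0 is the target).

h = [2.2857, 0.0000, 2.8571]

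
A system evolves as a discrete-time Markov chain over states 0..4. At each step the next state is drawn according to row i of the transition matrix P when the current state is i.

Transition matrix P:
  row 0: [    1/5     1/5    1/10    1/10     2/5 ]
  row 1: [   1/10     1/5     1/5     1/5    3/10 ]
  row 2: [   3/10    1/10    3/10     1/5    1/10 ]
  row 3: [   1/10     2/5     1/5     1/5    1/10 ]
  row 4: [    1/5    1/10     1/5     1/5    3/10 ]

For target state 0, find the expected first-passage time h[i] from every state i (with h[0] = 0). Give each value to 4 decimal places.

h = [0.0000, 6.0241, 4.8193, 6.1446, 5.4217]

First-step conditioning: h[0] = 0; for i ≠ 0, h[i] = 1 + Σ_k P[i][k]·h[k].
  h[1] = 1 + 1/5·h[1] + 1/5·h[2] + 1/5·h[3] + 3/10·h[4]
  h[2] = 1 + 1/10·h[1] + 3/10·h[2] + 1/5·h[3] + 1/10·h[4]
  h[3] = 1 + 2/5·h[1] + 1/5·h[2] + 1/5·h[3] + 1/10·h[4]
  h[4] = 1 + 1/10·h[1] + 1/5·h[2] + 1/5·h[3] + 3/10·h[4]
Solving the 4×4 linear system over states ≠ 0 gives exactly h = [0, 500/83, 400/83, 510/83, 450/83] (h[0] = 0 is the target).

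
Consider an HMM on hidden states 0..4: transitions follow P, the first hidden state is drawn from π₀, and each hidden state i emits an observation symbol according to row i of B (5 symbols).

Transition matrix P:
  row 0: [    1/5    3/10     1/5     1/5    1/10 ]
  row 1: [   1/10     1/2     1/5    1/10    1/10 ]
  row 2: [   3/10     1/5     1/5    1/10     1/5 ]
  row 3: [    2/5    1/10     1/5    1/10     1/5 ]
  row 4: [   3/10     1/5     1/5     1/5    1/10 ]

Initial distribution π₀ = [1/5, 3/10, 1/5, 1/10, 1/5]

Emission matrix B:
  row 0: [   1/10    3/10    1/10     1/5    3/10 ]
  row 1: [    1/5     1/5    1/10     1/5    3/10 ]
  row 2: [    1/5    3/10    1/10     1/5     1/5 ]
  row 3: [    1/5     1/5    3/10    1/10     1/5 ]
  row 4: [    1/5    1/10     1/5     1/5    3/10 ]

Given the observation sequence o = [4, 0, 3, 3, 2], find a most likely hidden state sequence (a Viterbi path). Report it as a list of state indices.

path = [1, 1, 1, 1, 1]

t=0: δ = [6.000e-02, 9.000e-02, 4.000e-02, 2.000e-02, 6.000e-02]  (obs o_0=4)
t=1: δ = [1.800e-03, 9.000e-03, 3.600e-03, 2.400e-03, 1.800e-03]  ψ = [4, 1, 1, 0, 1]  (obs o_1=0)
t=2: δ = [2.160e-04, 9.000e-04, 3.600e-04, 9.000e-05, 1.800e-04]  ψ = [2, 1, 1, 1, 1]  (obs o_2=3)
t=3: δ = [2.160e-05, 9.000e-05, 3.600e-05, 9.000e-06, 1.800e-05]  ψ = [2, 1, 1, 1, 1]  (obs o_3=3)
t=4: δ = [1.080e-06, 4.500e-06, 1.800e-06, 2.700e-06, 1.800e-06]  ψ = [2, 1, 1, 1, 1]  (obs o_4=2)
backtrack: best end state = 1; path = [1, 1, 1, 1, 1]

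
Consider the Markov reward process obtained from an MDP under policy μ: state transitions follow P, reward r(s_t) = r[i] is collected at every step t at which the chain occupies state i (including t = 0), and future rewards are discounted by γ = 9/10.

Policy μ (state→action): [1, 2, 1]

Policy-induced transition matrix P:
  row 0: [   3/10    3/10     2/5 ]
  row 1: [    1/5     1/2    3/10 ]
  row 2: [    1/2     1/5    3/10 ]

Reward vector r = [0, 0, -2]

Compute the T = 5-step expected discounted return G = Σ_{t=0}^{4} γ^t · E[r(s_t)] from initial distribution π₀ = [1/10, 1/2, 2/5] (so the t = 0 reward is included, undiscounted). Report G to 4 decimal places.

G = -2.8197

t=0: π = [0.1000, 0.5000, 0.4000], E[r] = -0.8000, γ^t·E[r] = -0.800000, running G = -0.800000
t=1: π = [0.3300, 0.3600, 0.3100], E[r] = -0.6200, γ^t·E[r] = -0.558000, running G = -1.358000
t=2: π = [0.3260, 0.3410, 0.3330], E[r] = -0.6660, γ^t·E[r] = -0.539460, running G = -1.897460
t=3: π = [0.3325, 0.3349, 0.3326], E[r] = -0.6652, γ^t·E[r] = -0.484931, running G = -2.382391
t=4: π = [0.3330, 0.3337, 0.3333], E[r] = -0.6665, γ^t·E[r] = -0.437291, running G = -2.819681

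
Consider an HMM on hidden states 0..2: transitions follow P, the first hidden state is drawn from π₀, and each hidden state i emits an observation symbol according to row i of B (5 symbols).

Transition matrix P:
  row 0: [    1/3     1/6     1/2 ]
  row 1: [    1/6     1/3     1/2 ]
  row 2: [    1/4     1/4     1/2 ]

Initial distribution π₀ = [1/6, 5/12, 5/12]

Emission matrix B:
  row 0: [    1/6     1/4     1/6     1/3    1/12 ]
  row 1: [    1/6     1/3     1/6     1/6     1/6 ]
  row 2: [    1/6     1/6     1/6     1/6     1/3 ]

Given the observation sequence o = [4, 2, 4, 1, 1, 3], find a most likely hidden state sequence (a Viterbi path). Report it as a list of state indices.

path = [2, 2, 2, 1, 1, 2]

t=0: δ = [1.389e-02, 6.944e-02, 1.389e-01]  (obs o_0=4)
t=1: δ = [5.787e-03, 5.787e-03, 1.157e-02]  ψ = [2, 2, 2]  (obs o_1=2)
t=2: δ = [2.411e-04, 4.823e-04, 1.929e-03]  ψ = [2, 2, 2]  (obs o_2=4)
t=3: δ = [1.206e-04, 1.608e-04, 1.608e-04]  ψ = [2, 2, 2]  (obs o_3=1)
t=4: δ = [1.005e-05, 1.786e-05, 1.340e-05]  ψ = [0, 1, 1]  (obs o_4=1)
t=5: δ = [1.116e-06, 9.923e-07, 1.488e-06]  ψ = [0, 1, 1]  (obs o_5=3)
backtrack: best end state = 2; path = [2, 2, 2, 1, 1, 2]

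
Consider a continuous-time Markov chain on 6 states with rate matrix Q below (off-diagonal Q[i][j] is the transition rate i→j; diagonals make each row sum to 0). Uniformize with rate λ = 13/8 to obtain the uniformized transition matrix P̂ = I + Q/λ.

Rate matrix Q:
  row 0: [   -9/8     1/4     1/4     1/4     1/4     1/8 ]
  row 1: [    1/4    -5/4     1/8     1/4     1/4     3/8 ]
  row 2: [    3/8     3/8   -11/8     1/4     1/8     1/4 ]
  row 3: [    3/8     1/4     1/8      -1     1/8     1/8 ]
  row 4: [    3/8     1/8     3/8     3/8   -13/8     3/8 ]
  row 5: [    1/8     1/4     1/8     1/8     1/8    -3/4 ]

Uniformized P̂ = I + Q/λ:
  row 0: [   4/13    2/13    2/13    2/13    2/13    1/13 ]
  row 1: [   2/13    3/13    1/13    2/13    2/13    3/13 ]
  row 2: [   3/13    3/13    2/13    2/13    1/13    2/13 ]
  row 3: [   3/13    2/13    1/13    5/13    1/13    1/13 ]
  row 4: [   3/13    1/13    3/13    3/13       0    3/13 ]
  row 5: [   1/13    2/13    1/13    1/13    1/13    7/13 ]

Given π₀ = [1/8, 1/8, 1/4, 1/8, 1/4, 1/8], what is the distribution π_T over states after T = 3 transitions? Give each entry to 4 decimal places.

t=0: π = [0.1250, 0.1250, 0.2500, 0.1250, 0.2500, 0.1250]
t=1: π = [0.2115, 0.1635, 0.1442, 0.1923, 0.0769, 0.2115]
t=2: π = [0.2019, 0.1716, 0.1161, 0.1879, 0.0999, 0.2226]
t=3: π = [0.1989, 0.1683, 0.1168, 0.1878, 0.0980, 0.2304]

π = [0.1989, 0.1683, 0.1168, 0.1878, 0.0980, 0.2304]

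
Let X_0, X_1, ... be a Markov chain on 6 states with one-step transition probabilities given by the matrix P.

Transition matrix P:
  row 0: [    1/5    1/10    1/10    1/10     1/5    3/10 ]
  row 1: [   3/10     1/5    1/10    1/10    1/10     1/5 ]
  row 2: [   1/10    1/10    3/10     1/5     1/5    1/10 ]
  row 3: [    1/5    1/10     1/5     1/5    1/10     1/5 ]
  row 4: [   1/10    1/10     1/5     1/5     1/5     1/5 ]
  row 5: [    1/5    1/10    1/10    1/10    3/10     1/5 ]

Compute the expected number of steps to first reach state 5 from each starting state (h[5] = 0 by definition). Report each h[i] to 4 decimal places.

h = [4.4736, 4.9015, 5.6619, 5.0335, 5.0957, 0.0000]

First-step conditioning: h[5] = 0; for i ≠ 5, h[i] = 1 + Σ_k P[i][k]·h[k].
  h[0] = 1 + 1/5·h[0] + 1/10·h[1] + 1/10·h[2] + 1/10·h[3] + 1/5·h[4]
  h[1] = 1 + 3/10·h[0] + 1/5·h[1] + 1/10·h[2] + 1/10·h[3] + 1/10·h[4]
  h[2] = 1 + 1/10·h[0] + 1/10·h[1] + 3/10·h[2] + 1/5·h[3] + 1/5·h[4]
  h[3] = 1 + 1/5·h[0] + 1/10·h[1] + 1/5·h[2] + 1/5·h[3] + 1/10·h[4]
  h[4] = 1 + 1/10·h[0] + 1/10·h[1] + 1/5·h[2] + 1/5·h[3] + 1/5·h[4]
Solving the 5×5 linear system over states ≠ 5 gives exactly h = [12942/2893, 14180/2893, 16380/2893, 14562/2893, 14742/2893, 0] (h[5] = 0 is the target).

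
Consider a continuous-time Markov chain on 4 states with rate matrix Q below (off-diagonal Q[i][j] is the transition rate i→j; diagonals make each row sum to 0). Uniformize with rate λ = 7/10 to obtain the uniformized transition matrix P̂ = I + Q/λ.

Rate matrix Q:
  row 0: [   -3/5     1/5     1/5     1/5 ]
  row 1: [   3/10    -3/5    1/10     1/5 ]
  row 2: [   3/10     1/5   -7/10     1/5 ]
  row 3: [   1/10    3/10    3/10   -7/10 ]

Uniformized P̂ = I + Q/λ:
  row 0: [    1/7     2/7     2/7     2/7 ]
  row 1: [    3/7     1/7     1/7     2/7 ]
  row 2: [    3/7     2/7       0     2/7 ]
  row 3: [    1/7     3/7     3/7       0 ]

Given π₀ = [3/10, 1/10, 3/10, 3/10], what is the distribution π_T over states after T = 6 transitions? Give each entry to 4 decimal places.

π = [0.2842, 0.2777, 0.2158, 0.2223]

t=0: π = [0.3000, 0.1000, 0.3000, 0.3000]
t=1: π = [0.2571, 0.3143, 0.2286, 0.2000]
t=2: π = [0.2980, 0.2694, 0.2041, 0.2286]
t=3: π = [0.2781, 0.2799, 0.2216, 0.2204]
t=4: π = [0.2861, 0.2772, 0.2139, 0.2227]
t=5: π = [0.2832, 0.2779, 0.2168, 0.2221]
t=6: π = [0.2842, 0.2777, 0.2158, 0.2223]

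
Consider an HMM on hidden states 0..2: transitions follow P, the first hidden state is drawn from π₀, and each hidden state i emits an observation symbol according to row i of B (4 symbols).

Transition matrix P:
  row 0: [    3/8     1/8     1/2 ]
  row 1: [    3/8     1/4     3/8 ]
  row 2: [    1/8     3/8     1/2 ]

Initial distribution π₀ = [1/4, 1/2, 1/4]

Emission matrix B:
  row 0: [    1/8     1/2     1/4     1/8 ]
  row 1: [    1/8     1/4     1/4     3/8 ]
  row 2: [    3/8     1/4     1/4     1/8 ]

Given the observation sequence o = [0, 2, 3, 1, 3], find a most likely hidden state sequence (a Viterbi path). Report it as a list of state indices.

path = [2, 2, 1, 2, 1]

t=0: δ = [3.125e-02, 6.250e-02, 9.375e-02]  (obs o_0=0)
t=1: δ = [5.859e-03, 8.789e-03, 1.172e-02]  ψ = [1, 2, 2]  (obs o_1=2)
t=2: δ = [4.120e-04, 1.648e-03, 7.324e-04]  ψ = [1, 2, 2]  (obs o_2=3)
t=3: δ = [3.090e-04, 1.030e-04, 1.545e-04]  ψ = [1, 1, 1]  (obs o_3=1)
t=4: δ = [1.448e-05, 2.173e-05, 1.931e-05]  ψ = [0, 2, 0]  (obs o_4=3)
backtrack: best end state = 1; path = [2, 2, 1, 2, 1]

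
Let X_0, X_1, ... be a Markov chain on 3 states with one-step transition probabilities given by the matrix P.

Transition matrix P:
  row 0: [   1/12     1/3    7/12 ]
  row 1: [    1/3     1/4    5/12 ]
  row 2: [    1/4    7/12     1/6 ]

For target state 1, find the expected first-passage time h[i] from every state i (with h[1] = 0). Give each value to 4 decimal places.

h = [2.2921, 0.0000, 1.8876]

First-step conditioning: h[1] = 0; for i ≠ 1, h[i] = 1 + Σ_k P[i][k]·h[k].
  h[0] = 1 + 1/12·h[0] + 7/12·h[2]
  h[2] = 1 + 1/4·h[0] + 1/6·h[2]
Solving the 2×2 linear system over states ≠ 1 gives exactly h = [204/89, 0, 168/89] (h[1] = 0 is the target).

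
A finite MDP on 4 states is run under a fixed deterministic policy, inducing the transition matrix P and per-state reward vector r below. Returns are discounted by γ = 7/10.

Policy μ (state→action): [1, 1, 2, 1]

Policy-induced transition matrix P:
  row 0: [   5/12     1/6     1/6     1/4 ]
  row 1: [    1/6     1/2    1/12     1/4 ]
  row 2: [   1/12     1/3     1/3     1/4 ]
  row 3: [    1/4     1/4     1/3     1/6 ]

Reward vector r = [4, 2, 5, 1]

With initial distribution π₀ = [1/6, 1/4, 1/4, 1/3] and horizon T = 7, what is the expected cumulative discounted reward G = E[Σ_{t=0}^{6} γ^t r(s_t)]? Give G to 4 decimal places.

G = 8.6883

t=0: π = [0.1667, 0.2500, 0.2500, 0.3333], E[r] = 2.7500, γ^t·E[r] = 2.750000, running G = 2.750000
t=1: π = [0.2153, 0.3194, 0.2431, 0.2222], E[r] = 2.9375, γ^t·E[r] = 2.056250, running G = 4.806250
t=2: π = [0.2188, 0.3322, 0.2176, 0.2315], E[r] = 2.8588, γ^t·E[r] = 1.400810, running G = 6.207060
t=3: π = [0.2225, 0.3329, 0.2138, 0.2307], E[r] = 2.8558, γ^t·E[r] = 0.979542, running G = 7.186602
t=4: π = [0.2237, 0.3325, 0.2130, 0.2308], E[r] = 2.8557, γ^t·E[r] = 0.685644, running G = 7.872246
t=5: π = [0.2241, 0.3322, 0.2129, 0.2308], E[r] = 2.8561, γ^t·E[r] = 0.480031, running G = 8.352278
t=6: π = [0.2242, 0.3321, 0.2129, 0.2308], E[r] = 2.8564, γ^t·E[r] = 0.336048, running G = 8.688326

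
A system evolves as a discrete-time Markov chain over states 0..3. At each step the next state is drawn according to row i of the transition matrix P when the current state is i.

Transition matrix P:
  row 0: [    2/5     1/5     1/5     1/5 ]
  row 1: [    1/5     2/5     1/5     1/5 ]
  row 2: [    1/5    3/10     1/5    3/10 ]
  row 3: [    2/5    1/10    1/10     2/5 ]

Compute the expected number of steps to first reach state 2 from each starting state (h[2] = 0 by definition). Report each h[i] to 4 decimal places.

h = [5.7143, 5.7143, 0.0000, 6.4286]

First-step conditioning: h[2] = 0; for i ≠ 2, h[i] = 1 + Σ_k P[i][k]·h[k].
  h[0] = 1 + 2/5·h[0] + 1/5·h[1] + 1/5·h[3]
  h[1] = 1 + 1/5·h[0] + 2/5·h[1] + 1/5·h[3]
  h[3] = 1 + 2/5·h[0] + 1/10·h[1] + 2/5·h[3]
Solving the 3×3 linear system over states ≠ 2 gives exactly h = [40/7, 40/7, 0, 45/7] (h[2] = 0 is the target).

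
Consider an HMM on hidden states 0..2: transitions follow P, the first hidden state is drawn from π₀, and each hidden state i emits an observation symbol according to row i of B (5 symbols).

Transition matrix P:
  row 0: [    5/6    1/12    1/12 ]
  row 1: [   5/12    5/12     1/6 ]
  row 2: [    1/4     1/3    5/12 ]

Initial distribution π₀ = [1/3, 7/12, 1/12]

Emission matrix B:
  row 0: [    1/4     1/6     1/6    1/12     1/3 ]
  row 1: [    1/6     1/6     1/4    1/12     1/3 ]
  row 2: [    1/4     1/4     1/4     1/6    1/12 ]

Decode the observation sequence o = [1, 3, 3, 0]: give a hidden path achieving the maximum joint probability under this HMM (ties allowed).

t=0: δ = [5.556e-02, 9.722e-02, 2.083e-02]  (obs o_0=1)
t=1: δ = [3.858e-03, 3.376e-03, 2.701e-03]  ψ = [0, 1, 1]  (obs o_1=3)
t=2: δ = [2.679e-04, 1.172e-04, 1.875e-04]  ψ = [0, 1, 2]  (obs o_2=3)
t=3: δ = [5.582e-05, 1.042e-05, 1.954e-05]  ψ = [0, 2, 2]  (obs o_3=0)
backtrack: best end state = 0; path = [0, 0, 0, 0]

path = [0, 0, 0, 0]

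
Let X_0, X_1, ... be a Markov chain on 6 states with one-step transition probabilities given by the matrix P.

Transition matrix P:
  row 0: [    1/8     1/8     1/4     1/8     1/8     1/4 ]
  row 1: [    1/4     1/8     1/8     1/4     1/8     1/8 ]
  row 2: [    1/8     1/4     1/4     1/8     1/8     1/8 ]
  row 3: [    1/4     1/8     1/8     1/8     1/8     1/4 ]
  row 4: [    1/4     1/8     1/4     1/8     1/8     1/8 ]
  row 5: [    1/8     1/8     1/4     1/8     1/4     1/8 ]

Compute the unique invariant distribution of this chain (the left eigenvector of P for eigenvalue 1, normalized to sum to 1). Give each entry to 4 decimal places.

π = [0.1802, 0.1516, 0.2131, 0.1440, 0.1457, 0.1655]

Balance equations π_j = Σ_i π_i·P[i][j]:
  π_0 = 1/8·π_0 + 1/4·π_1 + 1/8·π_2 + 1/4·π_3 + 1/4·π_4 + 1/8·π_5
  π_1 = 1/8·π_0 + 1/8·π_1 + 1/4·π_2 + 1/8·π_3 + 1/8·π_4 + 1/8·π_5
  π_2 = 1/4·π_0 + 1/8·π_1 + 1/4·π_2 + 1/8·π_3 + 1/4·π_4 + 1/4·π_5
  π_3 = 1/8·π_0 + 1/4·π_1 + 1/8·π_2 + 1/8·π_3 + 1/8·π_4 + 1/8·π_5
  π_4 = 1/8·π_0 + 1/8·π_1 + 1/8·π_2 + 1/8·π_3 + 1/8·π_4 + 1/4·π_5
  normalize: π_0 + π_1 + π_2 + π_3 + π_4 + π_5 = 1
Solving the linear system gives exactly π = [6852/38033, 79/521, 111/521, 75/521, 5541/38033, 6295/38033].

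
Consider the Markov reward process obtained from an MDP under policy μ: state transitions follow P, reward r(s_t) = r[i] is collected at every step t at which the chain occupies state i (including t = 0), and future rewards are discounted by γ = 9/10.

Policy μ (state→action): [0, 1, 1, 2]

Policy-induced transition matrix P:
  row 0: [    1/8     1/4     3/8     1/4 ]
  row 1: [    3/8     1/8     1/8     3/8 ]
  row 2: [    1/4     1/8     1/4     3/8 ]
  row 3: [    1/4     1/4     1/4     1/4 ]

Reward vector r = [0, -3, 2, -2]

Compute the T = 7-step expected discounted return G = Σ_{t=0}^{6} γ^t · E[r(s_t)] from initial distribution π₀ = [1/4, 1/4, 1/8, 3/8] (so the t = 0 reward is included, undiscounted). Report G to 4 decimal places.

G = -4.1428

t=0: π = [0.2500, 0.2500, 0.1250, 0.3750], E[r] = -1.2500, γ^t·E[r] = -1.250000, running G = -1.250000
t=1: π = [0.2500, 0.2031, 0.2500, 0.2969], E[r] = -0.7031, γ^t·E[r] = -0.632813, running G = -1.882813
t=2: π = [0.2441, 0.1934, 0.2559, 0.3066], E[r] = -0.6816, γ^t·E[r] = -0.552129, running G = -2.434941
t=3: π = [0.2437, 0.1938, 0.2563, 0.3062], E[r] = -0.6812, γ^t·E[r] = -0.496560, running G = -2.931501
t=4: π = [0.2438, 0.1937, 0.2562, 0.3063], E[r] = -0.6813, γ^t·E[r] = -0.446984, running G = -3.378486
t=5: π = [0.2437, 0.1938, 0.2563, 0.3062], E[r] = -0.6812, γ^t·E[r] = -0.402268, running G = -3.780753
t=6: π = [0.2438, 0.1937, 0.2562, 0.3063], E[r] = -0.6813, γ^t·E[r] = -0.362045, running G = -4.142798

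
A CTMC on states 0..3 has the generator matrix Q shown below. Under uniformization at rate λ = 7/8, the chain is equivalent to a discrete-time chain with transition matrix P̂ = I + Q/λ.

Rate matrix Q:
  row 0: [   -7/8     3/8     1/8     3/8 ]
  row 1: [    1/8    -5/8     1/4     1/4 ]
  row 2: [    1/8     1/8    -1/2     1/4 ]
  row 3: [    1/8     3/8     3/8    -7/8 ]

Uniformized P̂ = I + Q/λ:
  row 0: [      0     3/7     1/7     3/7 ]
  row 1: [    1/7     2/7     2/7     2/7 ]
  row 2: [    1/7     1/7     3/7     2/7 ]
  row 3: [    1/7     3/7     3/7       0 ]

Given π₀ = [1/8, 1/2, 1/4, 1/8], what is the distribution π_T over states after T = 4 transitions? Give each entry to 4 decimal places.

t=0: π = [0.1250, 0.5000, 0.2500, 0.1250]
t=1: π = [0.1250, 0.2857, 0.3214, 0.2679]
t=2: π = [0.1250, 0.2959, 0.3520, 0.2270]
t=3: π = [0.1250, 0.2857, 0.3506, 0.2387]
t=4: π = [0.1250, 0.2876, 0.3520, 0.2354]

π = [0.1250, 0.2876, 0.3520, 0.2354]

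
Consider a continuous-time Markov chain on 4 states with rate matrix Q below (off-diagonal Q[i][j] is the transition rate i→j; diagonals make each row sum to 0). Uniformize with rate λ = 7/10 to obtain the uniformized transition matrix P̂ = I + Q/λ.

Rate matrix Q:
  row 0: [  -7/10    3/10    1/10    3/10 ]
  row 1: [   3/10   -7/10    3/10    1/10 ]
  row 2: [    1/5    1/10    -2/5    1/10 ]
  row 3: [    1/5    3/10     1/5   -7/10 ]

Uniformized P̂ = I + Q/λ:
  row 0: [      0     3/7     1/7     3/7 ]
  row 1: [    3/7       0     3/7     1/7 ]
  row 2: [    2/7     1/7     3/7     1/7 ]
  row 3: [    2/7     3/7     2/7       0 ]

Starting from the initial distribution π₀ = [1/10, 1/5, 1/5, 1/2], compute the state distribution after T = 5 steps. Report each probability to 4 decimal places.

π = [0.2472, 0.2348, 0.3304, 0.1876]

t=0: π = [0.1000, 0.2000, 0.2000, 0.5000]
t=1: π = [0.2857, 0.2857, 0.3286, 0.1000]
t=2: π = [0.2449, 0.2122, 0.3327, 0.2102]
t=3: π = [0.2461, 0.2426, 0.3286, 0.1828]
t=4: π = [0.2501, 0.2307, 0.3322, 0.1870]
t=5: π = [0.2472, 0.2348, 0.3304, 0.1876]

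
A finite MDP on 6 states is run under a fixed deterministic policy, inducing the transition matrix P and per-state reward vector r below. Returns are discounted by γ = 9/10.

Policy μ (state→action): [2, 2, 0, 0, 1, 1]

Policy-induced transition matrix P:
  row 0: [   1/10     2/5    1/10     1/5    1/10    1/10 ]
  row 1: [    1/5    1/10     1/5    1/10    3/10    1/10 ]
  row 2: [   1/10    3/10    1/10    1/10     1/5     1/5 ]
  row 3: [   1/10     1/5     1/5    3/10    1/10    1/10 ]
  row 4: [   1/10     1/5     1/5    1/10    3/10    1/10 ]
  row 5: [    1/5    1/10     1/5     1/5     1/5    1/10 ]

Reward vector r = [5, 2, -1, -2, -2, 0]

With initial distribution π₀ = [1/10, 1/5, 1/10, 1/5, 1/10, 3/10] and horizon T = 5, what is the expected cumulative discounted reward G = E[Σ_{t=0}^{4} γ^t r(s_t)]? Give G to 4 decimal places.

t=0: π = [0.1000, 0.2000, 0.1000, 0.2000, 0.1000, 0.3000], E[r] = 0.2000, γ^t·E[r] = 0.200000, running G = 0.200000
t=1: π = [0.1500, 0.1800, 0.1800, 0.1800, 0.2000, 0.1100], E[r] = 0.1700, γ^t·E[r] = 0.153000, running G = 0.353000
t=2: π = [0.1290, 0.2190, 0.1670, 0.1620, 0.2050, 0.1180], E[r] = 0.1820, γ^t·E[r] = 0.147420, running G = 0.500420
t=3: π = [0.1337, 0.2088, 0.1704, 0.1571, 0.2133, 0.1167], E[r] = 0.1749, γ^t·E[r] = 0.127502, running G = 0.627922
t=4: π = [0.1326, 0.2112, 0.1696, 0.1565, 0.2131, 0.1170], E[r] = 0.1764, γ^t·E[r] = 0.115762, running G = 0.743684

G = 0.7437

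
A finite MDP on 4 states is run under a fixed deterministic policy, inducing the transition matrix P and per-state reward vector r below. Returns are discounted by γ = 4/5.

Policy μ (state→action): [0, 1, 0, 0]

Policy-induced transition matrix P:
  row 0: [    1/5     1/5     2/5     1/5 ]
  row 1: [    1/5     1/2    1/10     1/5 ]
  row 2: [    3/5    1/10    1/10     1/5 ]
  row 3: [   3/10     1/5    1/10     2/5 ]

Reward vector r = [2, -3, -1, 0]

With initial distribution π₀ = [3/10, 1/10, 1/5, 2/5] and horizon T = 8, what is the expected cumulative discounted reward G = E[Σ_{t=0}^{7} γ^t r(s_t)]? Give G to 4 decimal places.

G = -0.8617

t=0: π = [0.3000, 0.1000, 0.2000, 0.4000], E[r] = 0.1000, γ^t·E[r] = 0.100000, running G = 0.100000
t=1: π = [0.3200, 0.2100, 0.1900, 0.2800], E[r] = -0.1800, γ^t·E[r] = -0.144000, running G = -0.044000
t=2: π = [0.3040, 0.2440, 0.1960, 0.2560], E[r] = -0.3200, γ^t·E[r] = -0.204800, running G = -0.248800
t=3: π = [0.3040, 0.2536, 0.1912, 0.2512], E[r] = -0.3440, γ^t·E[r] = -0.176128, running G = -0.424928
t=4: π = [0.3016, 0.2570, 0.1912, 0.2502], E[r] = -0.3589, γ^t·E[r] = -0.146997, running G = -0.571925
t=5: π = [0.3015, 0.2580, 0.1905, 0.2500], E[r] = -0.3614, γ^t·E[r] = -0.118416, running G = -0.690341
t=6: π = [0.3012, 0.2583, 0.1905, 0.2500], E[r] = -0.3631, γ^t·E[r] = -0.095181, running G = -0.785521
t=7: π = [0.3012, 0.2585, 0.1904, 0.2500], E[r] = -0.3634, γ^t·E[r] = -0.076204, running G = -0.861725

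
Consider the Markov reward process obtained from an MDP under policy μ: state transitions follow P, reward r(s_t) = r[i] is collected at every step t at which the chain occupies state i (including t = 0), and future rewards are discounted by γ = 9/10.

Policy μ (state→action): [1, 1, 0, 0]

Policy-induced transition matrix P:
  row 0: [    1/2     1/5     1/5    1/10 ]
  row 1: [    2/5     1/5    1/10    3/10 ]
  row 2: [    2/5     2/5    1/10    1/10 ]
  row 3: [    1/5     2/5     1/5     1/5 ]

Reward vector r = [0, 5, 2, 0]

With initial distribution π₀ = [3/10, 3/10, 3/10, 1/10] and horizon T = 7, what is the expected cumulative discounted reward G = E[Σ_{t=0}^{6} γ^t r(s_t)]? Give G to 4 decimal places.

G = 9.0511

t=0: π = [0.3000, 0.3000, 0.3000, 0.1000], E[r] = 2.1000, γ^t·E[r] = 2.100000, running G = 2.100000
t=1: π = [0.4100, 0.2800, 0.1400, 0.1700], E[r] = 1.6800, γ^t·E[r] = 1.512000, running G = 3.612000
t=2: π = [0.4070, 0.2620, 0.1580, 0.1730], E[r] = 1.6260, γ^t·E[r] = 1.317060, running G = 4.929060
t=3: π = [0.4061, 0.2662, 0.1580, 0.1697], E[r] = 1.6470, γ^t·E[r] = 1.200663, running G = 6.129723
t=4: π = [0.4067, 0.2655, 0.1576, 0.1702], E[r] = 1.6429, γ^t·E[r] = 1.077880, running G = 7.207603
t=5: π = [0.4066, 0.2656, 0.1577, 0.1701], E[r] = 1.6432, γ^t·E[r] = 0.970273, running G = 8.177877
t=6: π = [0.4066, 0.2656, 0.1577, 0.1701], E[r] = 1.6432, γ^t·E[r] = 0.873247, running G = 9.051123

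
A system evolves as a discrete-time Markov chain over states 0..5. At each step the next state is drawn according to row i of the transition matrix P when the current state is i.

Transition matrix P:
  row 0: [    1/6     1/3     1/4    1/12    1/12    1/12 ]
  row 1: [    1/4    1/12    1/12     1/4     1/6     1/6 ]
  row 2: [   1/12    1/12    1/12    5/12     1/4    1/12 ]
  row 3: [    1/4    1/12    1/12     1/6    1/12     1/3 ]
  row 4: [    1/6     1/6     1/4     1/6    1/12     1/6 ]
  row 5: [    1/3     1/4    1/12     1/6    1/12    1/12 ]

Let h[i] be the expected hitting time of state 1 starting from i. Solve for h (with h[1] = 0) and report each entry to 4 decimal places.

h = [4.6058, 0.0000, 6.0216, 5.6689, 5.4817, 4.8422]

First-step conditioning: h[1] = 0; for i ≠ 1, h[i] = 1 + Σ_k P[i][k]·h[k].
  h[0] = 1 + 1/6·h[0] + 1/4·h[2] + 1/12·h[3] + 1/12·h[4] + 1/12·h[5]
  h[2] = 1 + 1/12·h[0] + 1/12·h[2] + 5/12·h[3] + 1/4·h[4] + 1/12·h[5]
  h[3] = 1 + 1/4·h[0] + 1/12·h[2] + 1/6·h[3] + 1/12·h[4] + 1/3·h[5]
  h[4] = 1 + 1/6·h[0] + 1/4·h[2] + 1/6·h[3] + 1/12·h[4] + 1/6·h[5]
  h[5] = 1 + 1/3·h[0] + 1/12·h[2] + 1/6·h[3] + 1/12·h[4] + 1/12·h[5]
Solving the 5×5 linear system over states ≠ 1 gives exactly h = [15480/3361, 0, 60716/10083, 57160/10083, 18424/3361, 48824/10083] (h[1] = 0 is the target).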